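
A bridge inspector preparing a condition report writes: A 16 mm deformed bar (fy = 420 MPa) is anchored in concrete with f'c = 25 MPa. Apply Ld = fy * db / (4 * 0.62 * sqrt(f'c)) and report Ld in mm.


Ld = (fy * db) / (4 * 0.62 * sqrt(f'c))
= (420 * 16) / (4 * 0.62 * sqrt(25))
= 6720 / 12.4
= 541.94 mm

541.94 mm


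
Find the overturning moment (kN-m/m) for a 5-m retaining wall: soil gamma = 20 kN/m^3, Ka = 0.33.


Pa = 0.5 * Ka * gamma * H^2
= 0.5 * 0.33 * 20 * 5^2
= 82.5 kN/m
Arm = H / 3 = 5 / 3 = 1.6667 m
Mo = Pa * arm = Pa * H / 3 = 82.5 * 5 / 3 = 137.5 kN-m/m

137.5 kN-m/m


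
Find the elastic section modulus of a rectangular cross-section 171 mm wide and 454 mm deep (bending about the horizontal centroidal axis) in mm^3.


S = b * h^2 / 6
= 171 * 454^2 / 6
= 171 * 206116 / 6
= 5874306.0 mm^3

5874306.0 mm^3


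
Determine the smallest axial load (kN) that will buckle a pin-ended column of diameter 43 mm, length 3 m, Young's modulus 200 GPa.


I = pi * d^4 / 64 = 167820.0 mm^4
L = 3000.0 mm
P_cr = pi^2 * E * I / L^2
= 9.8696 * 200000.0 * 167820.0 / 3000.0^2
= 36807.05 N = 36.807 kN

36.807 kN


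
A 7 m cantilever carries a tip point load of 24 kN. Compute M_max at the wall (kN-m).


For a cantilever with a point load at the free end:
M_max = P * L = 24 * 7 = 168 kN-m

168 kN-m


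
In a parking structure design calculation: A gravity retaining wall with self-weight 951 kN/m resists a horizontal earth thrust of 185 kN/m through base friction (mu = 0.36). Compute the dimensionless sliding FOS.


Resisting force = mu * W = 0.36 * 951 = 342.36 kN/m
FOS = Resisting / Driving = 342.36 / 185
= 1.8506 (dimensionless)

1.8506 (dimensionless)


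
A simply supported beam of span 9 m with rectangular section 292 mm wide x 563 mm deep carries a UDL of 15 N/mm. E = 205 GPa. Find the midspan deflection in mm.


I = 292 * 563^3 / 12 = 4342369643.67 mm^4
L = 9000.0 mm, w = 15 N/mm, E = 205000.0 MPa
delta = 5 * w * L^4 / (384 * E * I)
= 5 * 15 * 9000.0^4 / (384 * 205000.0 * 4342369643.67)
= 1.4395 mm

1.4395 mm


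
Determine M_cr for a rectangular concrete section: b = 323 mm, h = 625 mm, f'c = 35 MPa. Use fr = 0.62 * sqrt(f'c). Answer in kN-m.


fr = 0.62 * sqrt(35) = 0.62 * 5.9161 = 3.668 MPa
I = 323 * 625^3 / 12 = 6571451822.92 mm^4
y_t = 312.5 mm
M_cr = fr * I / y_t = 3.668 * 6571451822.92 / 312.5 N-mm
= 77.1324 kN-m

77.1324 kN-m


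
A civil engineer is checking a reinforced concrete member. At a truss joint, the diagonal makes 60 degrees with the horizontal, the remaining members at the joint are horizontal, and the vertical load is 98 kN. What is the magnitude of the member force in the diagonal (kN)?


At the joint, only the diagonal has a vertical component, so vertical equilibrium gives:
F * sin(60) = 98
F = 98 / sin(60)
= 98 / 0.866025
= 113.16 kN

113.16 kN


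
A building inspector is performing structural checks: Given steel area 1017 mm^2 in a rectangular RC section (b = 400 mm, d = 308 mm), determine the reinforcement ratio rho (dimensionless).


rho = As / (b * d)
= 1017 / (400 * 308)
= 1017 / 123200
= 0.008255 (dimensionless)

0.008255 (dimensionless)


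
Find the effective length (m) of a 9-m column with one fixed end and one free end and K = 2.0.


L_eff = K * L
= 2.0 * 9
= 18.0 m

18.0 m


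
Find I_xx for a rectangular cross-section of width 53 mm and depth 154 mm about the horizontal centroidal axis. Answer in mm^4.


I = b * h^3 / 12
= 53 * 154^3 / 12
= 53 * 3652264 / 12
= 16130832.67 mm^4

16130832.67 mm^4


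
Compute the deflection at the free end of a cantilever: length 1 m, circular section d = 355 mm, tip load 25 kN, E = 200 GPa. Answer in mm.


I = pi * d^4 / 64 = pi * 355^4 / 64 = 779620608.84 mm^4
L = 1000.0 mm, P = 25000.0 N, E = 200000.0 MPa
delta = P * L^3 / (3 * E * I)
= 25000.0 * 1000.0^3 / (3 * 200000.0 * 779620608.84)
= 0.0534 mm

0.0534 mm


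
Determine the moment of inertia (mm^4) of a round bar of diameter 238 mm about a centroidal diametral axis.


r = d / 2 = 238 / 2 = 119.0 mm
I = pi * r^4 / 4 = pi * 119.0^4 / 4
= 157498973.25 mm^4

157498973.25 mm^4


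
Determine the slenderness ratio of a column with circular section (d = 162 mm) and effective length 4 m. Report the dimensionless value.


Radius of gyration r = d / 4 = 162 / 4 = 40.5 mm
L_eff = 4000.0 mm
Slenderness ratio = L / r = 4000.0 / 40.5 = 98.77 (dimensionless)

98.77 (dimensionless)


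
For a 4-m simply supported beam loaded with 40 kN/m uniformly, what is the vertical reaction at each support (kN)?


Total load = w * L = 40 * 4 = 160 kN
By symmetry, each reaction R = total / 2 = 160 / 2 = 80.0 kN

80.0 kN


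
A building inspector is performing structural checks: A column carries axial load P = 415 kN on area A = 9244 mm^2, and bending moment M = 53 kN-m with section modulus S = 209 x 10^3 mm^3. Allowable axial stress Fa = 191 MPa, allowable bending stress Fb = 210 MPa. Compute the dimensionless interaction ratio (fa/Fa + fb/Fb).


f_a = P / A = 415000.0 / 9244 = 44.894 MPa
f_b = M / S = 53000000.0 / 209000.0 = 253.5885 MPa
Ratio = f_a / Fa + f_b / Fb
= 44.894 / 191 + 253.5885 / 210
= 1.4426 (dimensionless)

1.4426 (dimensionless)


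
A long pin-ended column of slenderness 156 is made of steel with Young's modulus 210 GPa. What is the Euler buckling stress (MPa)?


sigma_cr = pi^2 * E / lambda^2
= 9.8696 * 210000.0 / 156^2
= 9.8696 * 210000.0 / 24336
= 85.1667 MPa

85.1667 MPa


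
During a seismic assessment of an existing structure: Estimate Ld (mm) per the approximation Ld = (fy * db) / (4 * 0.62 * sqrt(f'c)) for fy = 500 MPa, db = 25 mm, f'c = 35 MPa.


Ld = (fy * db) / (4 * 0.62 * sqrt(f'c))
= (500 * 25) / (4 * 0.62 * sqrt(35))
= 12500 / 14.6719
= 851.97 mm

851.97 mm


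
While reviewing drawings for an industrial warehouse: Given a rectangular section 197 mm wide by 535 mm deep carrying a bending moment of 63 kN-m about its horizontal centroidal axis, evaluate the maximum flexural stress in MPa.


I = b * h^3 / 12 = 197 * 535^3 / 12 = 2513890322.92 mm^4
y = h / 2 = 535 / 2 = 267.5 mm
M = 63 kN-m = 63000000.0 N-mm
sigma = M * y / I = 63000000.0 * 267.5 / 2513890322.92
= 6.7 MPa

6.7 MPa


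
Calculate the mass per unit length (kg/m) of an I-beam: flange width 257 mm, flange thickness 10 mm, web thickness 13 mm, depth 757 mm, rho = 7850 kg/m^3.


A_flanges = 2 * 257 * 10 = 5140 mm^2
A_web = (757 - 2 * 10) * 13 = 9581 mm^2
A_total = 5140 + 9581 = 14721 mm^2 = 0.014721 m^2
Weight = rho * A = 7850 * 0.014721 = 115.5598 kg/m

115.5598 kg/m


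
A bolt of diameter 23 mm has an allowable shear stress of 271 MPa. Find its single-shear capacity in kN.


A = pi * d^2 / 4 = pi * 23^2 / 4 = 415.4756 mm^2
V = f_v * A / 1000 = 271 * 415.4756 / 1000
= 112.5939 kN

112.5939 kN


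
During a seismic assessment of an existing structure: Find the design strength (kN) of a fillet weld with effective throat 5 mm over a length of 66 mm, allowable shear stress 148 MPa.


Strength = throat * length * allowable stress
= 5 * 66 * 148 N
= 48840 N
= 48.84 kN

48.84 kN


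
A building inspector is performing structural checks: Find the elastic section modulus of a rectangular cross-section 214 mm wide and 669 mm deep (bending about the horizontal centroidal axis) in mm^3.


S = b * h^2 / 6
= 214 * 669^2 / 6
= 214 * 447561 / 6
= 15963009.0 mm^3

15963009.0 mm^3


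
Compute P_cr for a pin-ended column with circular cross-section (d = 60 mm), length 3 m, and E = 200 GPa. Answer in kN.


I = pi * d^4 / 64 = 636172.51 mm^4
L = 3000.0 mm
P_cr = pi^2 * E * I / L^2
= 9.8696 * 200000.0 * 636172.51 / 3000.0^2
= 139528.25 N = 139.5282 kN

139.5282 kN


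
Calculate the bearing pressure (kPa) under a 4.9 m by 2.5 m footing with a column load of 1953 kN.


A = 4.9 * 2.5 = 12.25 m^2
q = P / A = 1953 / 12.25
= 159.4286 kPa

159.4286 kPa


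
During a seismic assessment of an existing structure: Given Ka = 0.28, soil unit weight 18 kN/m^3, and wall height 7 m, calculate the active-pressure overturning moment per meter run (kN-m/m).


Pa = 0.5 * Ka * gamma * H^2
= 0.5 * 0.28 * 18 * 7^2
= 123.48 kN/m
Arm = H / 3 = 7 / 3 = 2.3333 m
Mo = Pa * arm = Pa * H / 3 = 123.48 * 7 / 3 = 288.12 kN-m/m

288.12 kN-m/m


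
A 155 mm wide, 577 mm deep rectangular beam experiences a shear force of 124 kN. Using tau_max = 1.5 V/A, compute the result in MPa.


A = b * h = 155 * 577 = 89435 mm^2
V = 124 kN = 124000.0 N
tau_max = 1.5 * V / A = 1.5 * 124000.0 / 89435
= 2.0797 MPa

2.0797 MPa


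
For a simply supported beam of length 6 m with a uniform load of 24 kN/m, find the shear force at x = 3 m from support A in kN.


R_A = w * L / 2 = 24 * 6 / 2 = 72.0 kN
V(x) = R_A - w * x = 72.0 - 24 * 3
= 0.0 kN

0.0 kN


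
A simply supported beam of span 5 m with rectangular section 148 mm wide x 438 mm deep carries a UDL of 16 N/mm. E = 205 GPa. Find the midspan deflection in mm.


I = 148 * 438^3 / 12 = 1036341288.0 mm^4
L = 5000.0 mm, w = 16 N/mm, E = 205000.0 MPa
delta = 5 * w * L^4 / (384 * E * I)
= 5 * 16 * 5000.0^4 / (384 * 205000.0 * 1036341288.0)
= 0.6129 mm

0.6129 mm


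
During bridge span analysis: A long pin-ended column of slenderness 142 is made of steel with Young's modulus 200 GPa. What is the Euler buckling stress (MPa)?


sigma_cr = pi^2 * E / lambda^2
= 9.8696 * 200000.0 / 142^2
= 9.8696 * 200000.0 / 20164
= 97.8933 MPa

97.8933 MPa


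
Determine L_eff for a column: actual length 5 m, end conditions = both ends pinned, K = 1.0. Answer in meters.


L_eff = K * L
= 1.0 * 5
= 5.0 m

5.0 m


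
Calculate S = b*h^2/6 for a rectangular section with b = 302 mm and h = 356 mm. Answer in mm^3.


S = b * h^2 / 6
= 302 * 356^2 / 6
= 302 * 126736 / 6
= 6379045.33 mm^3

6379045.33 mm^3


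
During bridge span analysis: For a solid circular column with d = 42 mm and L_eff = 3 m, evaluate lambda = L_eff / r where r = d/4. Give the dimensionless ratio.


Radius of gyration r = d / 4 = 42 / 4 = 10.5 mm
L_eff = 3000.0 mm
Slenderness ratio = L / r = 3000.0 / 10.5 = 285.71 (dimensionless)

285.71 (dimensionless)


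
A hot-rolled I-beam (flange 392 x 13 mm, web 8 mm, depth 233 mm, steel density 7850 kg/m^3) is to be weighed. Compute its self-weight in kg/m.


A_flanges = 2 * 392 * 13 = 10192 mm^2
A_web = (233 - 2 * 13) * 8 = 1656 mm^2
A_total = 10192 + 1656 = 11848 mm^2 = 0.011848 m^2
Weight = rho * A = 7850 * 0.011848 = 93.0068 kg/m

93.0068 kg/m


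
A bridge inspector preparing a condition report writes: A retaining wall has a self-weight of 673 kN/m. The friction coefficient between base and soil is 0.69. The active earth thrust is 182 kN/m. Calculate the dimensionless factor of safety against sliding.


Resisting force = mu * W = 0.69 * 673 = 464.37 kN/m
FOS = Resisting / Driving = 464.37 / 182
= 2.5515 (dimensionless)

2.5515 (dimensionless)


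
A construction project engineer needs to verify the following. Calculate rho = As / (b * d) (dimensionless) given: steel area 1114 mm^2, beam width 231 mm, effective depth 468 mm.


rho = As / (b * d)
= 1114 / (231 * 468)
= 1114 / 108108
= 0.010305 (dimensionless)

0.010305 (dimensionless)


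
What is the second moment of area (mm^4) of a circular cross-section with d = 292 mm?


r = d / 2 = 292 / 2 = 146.0 mm
I = pi * r^4 / 4 = pi * 146.0^4 / 4
= 356862821.2 mm^4

356862821.2 mm^4


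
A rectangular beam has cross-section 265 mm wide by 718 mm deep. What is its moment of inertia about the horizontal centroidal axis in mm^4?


I = b * h^3 / 12
= 265 * 718^3 / 12
= 265 * 370146232 / 12
= 8174062623.33 mm^4

8174062623.33 mm^4


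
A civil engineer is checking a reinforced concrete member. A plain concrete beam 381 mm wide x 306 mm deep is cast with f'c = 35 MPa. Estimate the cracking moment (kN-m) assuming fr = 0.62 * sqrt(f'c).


fr = 0.62 * sqrt(35) = 0.62 * 5.9161 = 3.668 MPa
I = 381 * 306^3 / 12 = 909720558.0 mm^4
y_t = 153.0 mm
M_cr = fr * I / y_t = 3.668 * 909720558.0 / 153.0 N-mm
= 21.8093 kN-m

21.8093 kN-m


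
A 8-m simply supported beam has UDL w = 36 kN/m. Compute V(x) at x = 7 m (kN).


R_A = w * L / 2 = 36 * 8 / 2 = 144.0 kN
V(x) = R_A - w * x = 144.0 - 36 * 7
= -108.0 kN

-108.0 kN


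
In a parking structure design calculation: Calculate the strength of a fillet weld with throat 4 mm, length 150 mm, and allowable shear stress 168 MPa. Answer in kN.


Strength = throat * length * allowable stress
= 4 * 150 * 168 N
= 100800 N
= 100.8 kN

100.8 kN


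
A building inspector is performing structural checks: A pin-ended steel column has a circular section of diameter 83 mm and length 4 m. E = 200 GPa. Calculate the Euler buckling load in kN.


I = pi * d^4 / 64 = 2329604.88 mm^4
L = 4000.0 mm
P_cr = pi^2 * E * I / L^2
= 9.8696 * 200000.0 * 2329604.88 / 4000.0^2
= 287403.48 N = 287.4035 kN

287.4035 kN


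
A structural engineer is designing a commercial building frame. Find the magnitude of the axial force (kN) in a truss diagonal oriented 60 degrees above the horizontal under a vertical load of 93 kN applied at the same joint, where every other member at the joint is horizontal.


At the joint, only the diagonal has a vertical component, so vertical equilibrium gives:
F * sin(60) = 93
F = 93 / sin(60)
= 93 / 0.866025
= 107.39 kN

107.39 kN


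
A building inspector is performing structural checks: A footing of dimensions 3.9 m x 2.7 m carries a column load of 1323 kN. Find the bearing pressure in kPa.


A = 3.9 * 2.7 = 10.53 m^2
q = P / A = 1323 / 10.53
= 125.641 kPa

125.641 kPa


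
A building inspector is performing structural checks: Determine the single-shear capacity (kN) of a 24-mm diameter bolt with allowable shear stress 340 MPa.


A = pi * d^2 / 4 = pi * 24^2 / 4 = 452.3893 mm^2
V = f_v * A / 1000 = 340 * 452.3893 / 1000
= 153.8124 kN

153.8124 kN


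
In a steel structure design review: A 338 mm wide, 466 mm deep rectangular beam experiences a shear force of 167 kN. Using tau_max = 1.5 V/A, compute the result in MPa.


A = b * h = 338 * 466 = 157508 mm^2
V = 167 kN = 167000.0 N
tau_max = 1.5 * V / A = 1.5 * 167000.0 / 157508
= 1.5904 MPa

1.5904 MPa


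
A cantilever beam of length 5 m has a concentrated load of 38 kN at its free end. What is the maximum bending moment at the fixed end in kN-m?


For a cantilever with a point load at the free end:
M_max = P * L = 38 * 5 = 190 kN-m

190 kN-m


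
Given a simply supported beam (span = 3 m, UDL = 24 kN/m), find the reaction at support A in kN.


Total load = w * L = 24 * 3 = 72 kN
By symmetry, each reaction R = total / 2 = 72 / 2 = 36.0 kN

36.0 kN


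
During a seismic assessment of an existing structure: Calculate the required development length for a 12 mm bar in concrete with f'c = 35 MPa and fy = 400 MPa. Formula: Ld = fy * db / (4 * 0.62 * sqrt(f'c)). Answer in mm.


Ld = (fy * db) / (4 * 0.62 * sqrt(f'c))
= (400 * 12) / (4 * 0.62 * sqrt(35))
= 4800 / 14.6719
= 327.16 mm

327.16 mm


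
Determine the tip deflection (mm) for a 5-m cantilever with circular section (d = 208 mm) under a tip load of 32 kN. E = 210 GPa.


I = pi * d^4 / 64 = pi * 208^4 / 64 = 91880476.45 mm^4
L = 5000.0 mm, P = 32000.0 N, E = 210000.0 MPa
delta = P * L^3 / (3 * E * I)
= 32000.0 * 5000.0^3 / (3 * 210000.0 * 91880476.45)
= 69.1029 mm

69.1029 mm


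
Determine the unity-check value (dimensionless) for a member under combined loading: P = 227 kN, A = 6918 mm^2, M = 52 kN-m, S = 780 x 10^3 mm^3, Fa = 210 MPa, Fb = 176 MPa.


f_a = P / A = 227000.0 / 6918 = 32.813 MPa
f_b = M / S = 52000000.0 / 780000.0 = 66.6667 MPa
Ratio = f_a / Fa + f_b / Fb
= 32.813 / 210 + 66.6667 / 176
= 0.535 (dimensionless)

0.535 (dimensionless)


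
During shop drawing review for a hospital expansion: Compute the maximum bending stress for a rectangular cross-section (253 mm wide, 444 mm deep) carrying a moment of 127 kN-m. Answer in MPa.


I = b * h^3 / 12 = 253 * 444^3 / 12 = 1845390096.0 mm^4
y = h / 2 = 444 / 2 = 222.0 mm
M = 127 kN-m = 127000000.0 N-mm
sigma = M * y / I = 127000000.0 * 222.0 / 1845390096.0
= 15.28 MPa

15.28 MPa


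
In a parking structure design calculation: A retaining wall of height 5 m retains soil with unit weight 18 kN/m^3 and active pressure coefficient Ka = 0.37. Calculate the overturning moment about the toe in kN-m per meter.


Pa = 0.5 * Ka * gamma * H^2
= 0.5 * 0.37 * 18 * 5^2
= 83.25 kN/m
Arm = H / 3 = 5 / 3 = 1.6667 m
Mo = Pa * arm = Pa * H / 3 = 83.25 * 5 / 3 = 138.75 kN-m/m

138.75 kN-m/m


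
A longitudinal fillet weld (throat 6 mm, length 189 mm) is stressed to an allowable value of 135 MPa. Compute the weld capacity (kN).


Strength = throat * length * allowable stress
= 6 * 189 * 135 N
= 153090 N
= 153.09 kN

153.09 kN


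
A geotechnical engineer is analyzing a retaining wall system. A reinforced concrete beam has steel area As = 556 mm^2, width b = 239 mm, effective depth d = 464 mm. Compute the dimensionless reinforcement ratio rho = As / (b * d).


rho = As / (b * d)
= 556 / (239 * 464)
= 556 / 110896
= 0.005014 (dimensionless)

0.005014 (dimensionless)


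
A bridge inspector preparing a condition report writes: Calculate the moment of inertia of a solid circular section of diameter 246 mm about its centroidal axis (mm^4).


r = d / 2 = 246 / 2 = 123.0 mm
I = pi * r^4 / 4 = pi * 123.0^4 / 4
= 179767147.47 mm^4

179767147.47 mm^4


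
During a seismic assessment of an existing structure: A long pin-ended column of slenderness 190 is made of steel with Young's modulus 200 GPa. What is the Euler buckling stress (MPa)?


sigma_cr = pi^2 * E / lambda^2
= 9.8696 * 200000.0 / 190^2
= 9.8696 * 200000.0 / 36100
= 54.6792 MPa

54.6792 MPa


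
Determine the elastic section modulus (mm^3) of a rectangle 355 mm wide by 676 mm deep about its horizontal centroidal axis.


S = b * h^2 / 6
= 355 * 676^2 / 6
= 355 * 456976 / 6
= 27037746.67 mm^3

27037746.67 mm^3


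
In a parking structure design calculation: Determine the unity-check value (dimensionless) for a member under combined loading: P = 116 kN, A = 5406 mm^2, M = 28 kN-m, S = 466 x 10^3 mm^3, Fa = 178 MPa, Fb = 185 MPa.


f_a = P / A = 116000.0 / 5406 = 21.4576 MPa
f_b = M / S = 28000000.0 / 466000.0 = 60.0858 MPa
Ratio = f_a / Fa + f_b / Fb
= 21.4576 / 178 + 60.0858 / 185
= 0.4453 (dimensionless)

0.4453 (dimensionless)


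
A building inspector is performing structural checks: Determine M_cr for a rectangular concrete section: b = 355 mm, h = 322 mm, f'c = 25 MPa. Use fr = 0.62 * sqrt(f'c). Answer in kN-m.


fr = 0.62 * sqrt(25) = 0.62 * 5.0 = 3.1 MPa
I = 355 * 322^3 / 12 = 987676503.33 mm^4
y_t = 161.0 mm
M_cr = fr * I / y_t = 3.1 * 987676503.33 / 161.0 N-mm
= 19.0174 kN-m

19.0174 kN-m


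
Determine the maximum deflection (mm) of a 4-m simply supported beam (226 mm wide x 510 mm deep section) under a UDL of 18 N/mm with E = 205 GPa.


I = 226 * 510^3 / 12 = 2498260500.0 mm^4
L = 4000.0 mm, w = 18 N/mm, E = 205000.0 MPa
delta = 5 * w * L^4 / (384 * E * I)
= 5 * 18 * 4000.0^4 / (384 * 205000.0 * 2498260500.0)
= 0.1172 mm

0.1172 mm


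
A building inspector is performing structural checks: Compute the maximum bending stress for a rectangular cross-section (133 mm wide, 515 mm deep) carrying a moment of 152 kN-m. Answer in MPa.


I = b * h^3 / 12 = 133 * 515^3 / 12 = 1513882197.92 mm^4
y = h / 2 = 515 / 2 = 257.5 mm
M = 152 kN-m = 152000000.0 N-mm
sigma = M * y / I = 152000000.0 * 257.5 / 1513882197.92
= 25.85 MPa

25.85 MPa


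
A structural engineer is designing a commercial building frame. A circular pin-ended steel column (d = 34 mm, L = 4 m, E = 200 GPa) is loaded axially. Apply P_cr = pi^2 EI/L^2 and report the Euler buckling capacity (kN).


I = pi * d^4 / 64 = 65597.24 mm^4
L = 4000.0 mm
P_cr = pi^2 * E * I / L^2
= 9.8696 * 200000.0 * 65597.24 / 4000.0^2
= 8092.74 N = 8.0927 kN

8.0927 kN


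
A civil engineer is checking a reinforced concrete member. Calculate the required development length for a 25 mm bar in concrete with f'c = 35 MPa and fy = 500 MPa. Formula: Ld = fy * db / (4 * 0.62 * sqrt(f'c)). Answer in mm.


Ld = (fy * db) / (4 * 0.62 * sqrt(f'c))
= (500 * 25) / (4 * 0.62 * sqrt(35))
= 12500 / 14.6719
= 851.97 mm

851.97 mm


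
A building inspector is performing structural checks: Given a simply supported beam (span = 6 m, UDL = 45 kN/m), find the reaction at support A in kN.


Total load = w * L = 45 * 6 = 270 kN
By symmetry, each reaction R = total / 2 = 270 / 2 = 135.0 kN

135.0 kN


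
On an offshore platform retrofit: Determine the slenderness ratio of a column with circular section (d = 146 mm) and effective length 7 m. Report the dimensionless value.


Radius of gyration r = d / 4 = 146 / 4 = 36.5 mm
L_eff = 7000.0 mm
Slenderness ratio = L / r = 7000.0 / 36.5 = 191.78 (dimensionless)

191.78 (dimensionless)


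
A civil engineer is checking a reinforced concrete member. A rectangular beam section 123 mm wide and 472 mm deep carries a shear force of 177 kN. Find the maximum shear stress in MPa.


A = b * h = 123 * 472 = 58056 mm^2
V = 177 kN = 177000.0 N
tau_max = 1.5 * V / A = 1.5 * 177000.0 / 58056
= 4.5732 MPa

4.5732 MPa


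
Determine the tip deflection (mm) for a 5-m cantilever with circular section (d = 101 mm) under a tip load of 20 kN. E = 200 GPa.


I = pi * d^4 / 64 = pi * 101^4 / 64 = 5108052.99 mm^4
L = 5000.0 mm, P = 20000.0 N, E = 200000.0 MPa
delta = P * L^3 / (3 * E * I)
= 20000.0 * 5000.0^3 / (3 * 200000.0 * 5108052.99)
= 815.7055 mm

815.7055 mm


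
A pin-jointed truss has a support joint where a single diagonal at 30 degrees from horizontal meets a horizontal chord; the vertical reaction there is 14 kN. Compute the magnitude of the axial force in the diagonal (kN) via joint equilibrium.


At the joint, only the diagonal has a vertical component, so vertical equilibrium gives:
F * sin(30) = 14
F = 14 / sin(30)
= 14 / 0.5
= 28.0 kN

28.0 kN


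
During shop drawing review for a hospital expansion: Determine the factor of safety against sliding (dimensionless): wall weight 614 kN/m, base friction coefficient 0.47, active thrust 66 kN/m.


Resisting force = mu * W = 0.47 * 614 = 288.58 kN/m
FOS = Resisting / Driving = 288.58 / 66
= 4.3724 (dimensionless)

4.3724 (dimensionless)


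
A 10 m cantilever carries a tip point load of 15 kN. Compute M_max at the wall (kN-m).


For a cantilever with a point load at the free end:
M_max = P * L = 15 * 10 = 150 kN-m

150 kN-m


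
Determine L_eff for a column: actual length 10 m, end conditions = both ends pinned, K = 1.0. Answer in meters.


L_eff = K * L
= 1.0 * 10
= 10.0 m

10.0 m


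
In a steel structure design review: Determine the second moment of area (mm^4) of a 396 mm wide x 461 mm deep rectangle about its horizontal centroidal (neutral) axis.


I = b * h^3 / 12
= 396 * 461^3 / 12
= 396 * 97972181 / 12
= 3233081973.0 mm^4

3233081973.0 mm^4


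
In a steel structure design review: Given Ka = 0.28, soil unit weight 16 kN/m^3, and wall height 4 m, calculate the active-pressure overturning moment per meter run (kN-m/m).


Pa = 0.5 * Ka * gamma * H^2
= 0.5 * 0.28 * 16 * 4^2
= 35.84 kN/m
Arm = H / 3 = 4 / 3 = 1.3333 m
Mo = Pa * arm = Pa * H / 3 = 35.84 * 4 / 3 = 47.7867 kN-m/m

47.7867 kN-m/m


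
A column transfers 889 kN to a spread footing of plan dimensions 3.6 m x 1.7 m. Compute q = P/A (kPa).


A = 3.6 * 1.7 = 6.12 m^2
q = P / A = 889 / 6.12
= 145.2614 kPa

145.2614 kPa


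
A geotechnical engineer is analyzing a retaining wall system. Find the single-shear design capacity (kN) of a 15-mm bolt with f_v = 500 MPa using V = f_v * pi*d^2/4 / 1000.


A = pi * d^2 / 4 = pi * 15^2 / 4 = 176.7146 mm^2
V = f_v * A / 1000 = 500 * 176.7146 / 1000
= 88.3573 kN

88.3573 kN


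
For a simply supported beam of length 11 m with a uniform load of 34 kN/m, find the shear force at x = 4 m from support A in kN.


R_A = w * L / 2 = 34 * 11 / 2 = 187.0 kN
V(x) = R_A - w * x = 187.0 - 34 * 4
= 51.0 kN

51.0 kN


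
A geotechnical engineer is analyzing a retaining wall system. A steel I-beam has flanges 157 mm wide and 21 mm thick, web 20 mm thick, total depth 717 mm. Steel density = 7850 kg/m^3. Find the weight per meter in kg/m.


A_flanges = 2 * 157 * 21 = 6594 mm^2
A_web = (717 - 2 * 21) * 20 = 13500 mm^2
A_total = 6594 + 13500 = 20094 mm^2 = 0.020094 m^2
Weight = rho * A = 7850 * 0.020094 = 157.7379 kg/m

157.7379 kg/m


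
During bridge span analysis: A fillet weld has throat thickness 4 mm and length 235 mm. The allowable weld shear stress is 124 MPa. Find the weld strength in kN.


Strength = throat * length * allowable stress
= 4 * 235 * 124 N
= 116560 N
= 116.56 kN

116.56 kN


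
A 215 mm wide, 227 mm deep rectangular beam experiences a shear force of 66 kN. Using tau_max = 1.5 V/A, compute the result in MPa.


A = b * h = 215 * 227 = 48805 mm^2
V = 66 kN = 66000.0 N
tau_max = 1.5 * V / A = 1.5 * 66000.0 / 48805
= 2.0285 MPa

2.0285 MPa


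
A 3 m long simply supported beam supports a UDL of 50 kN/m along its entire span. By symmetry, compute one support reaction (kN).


Total load = w * L = 50 * 3 = 150 kN
By symmetry, each reaction R = total / 2 = 150 / 2 = 75.0 kN

75.0 kN


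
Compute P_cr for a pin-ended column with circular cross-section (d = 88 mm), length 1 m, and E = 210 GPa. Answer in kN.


I = pi * d^4 / 64 = 2943747.71 mm^4
L = 1000.0 mm
P_cr = pi^2 * E * I / L^2
= 9.8696 * 210000.0 * 2943747.71 / 1000.0^2
= 6101261.33 N = 6101.2613 kN

6101.2613 kN


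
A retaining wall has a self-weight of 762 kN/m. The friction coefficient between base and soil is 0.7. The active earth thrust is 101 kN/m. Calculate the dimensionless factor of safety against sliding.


Resisting force = mu * W = 0.7 * 762 = 533.4 kN/m
FOS = Resisting / Driving = 533.4 / 101
= 5.2812 (dimensionless)

5.2812 (dimensionless)


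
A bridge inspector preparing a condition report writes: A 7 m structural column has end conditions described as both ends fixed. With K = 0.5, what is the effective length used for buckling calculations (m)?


L_eff = K * L
= 0.5 * 7
= 3.5 m

3.5 m


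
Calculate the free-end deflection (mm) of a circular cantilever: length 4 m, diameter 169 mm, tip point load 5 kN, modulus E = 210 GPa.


I = pi * d^4 / 64 = pi * 169^4 / 64 = 40042088.13 mm^4
L = 4000.0 mm, P = 5000.0 N, E = 210000.0 MPa
delta = P * L^3 / (3 * E * I)
= 5000.0 * 4000.0^3 / (3 * 210000.0 * 40042088.13)
= 12.6851 mm

12.6851 mm


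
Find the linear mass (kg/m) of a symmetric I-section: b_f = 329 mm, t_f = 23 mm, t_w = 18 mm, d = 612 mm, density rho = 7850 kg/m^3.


A_flanges = 2 * 329 * 23 = 15134 mm^2
A_web = (612 - 2 * 23) * 18 = 10188 mm^2
A_total = 15134 + 10188 = 25322 mm^2 = 0.025322 m^2
Weight = rho * A = 7850 * 0.025322 = 198.7777 kg/m

198.7777 kg/m


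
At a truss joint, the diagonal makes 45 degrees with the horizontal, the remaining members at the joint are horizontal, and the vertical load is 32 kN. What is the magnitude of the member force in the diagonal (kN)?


At the joint, only the diagonal has a vertical component, so vertical equilibrium gives:
F * sin(45) = 32
F = 32 / sin(45)
= 32 / 0.707107
= 45.25 kN

45.25 kN


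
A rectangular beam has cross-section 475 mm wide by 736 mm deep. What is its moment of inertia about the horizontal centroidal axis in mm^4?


I = b * h^3 / 12
= 475 * 736^3 / 12
= 475 * 398688256 / 12
= 15781410133.33 mm^4

15781410133.33 mm^4


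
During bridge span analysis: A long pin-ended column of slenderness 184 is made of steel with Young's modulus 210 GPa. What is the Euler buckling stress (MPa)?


sigma_cr = pi^2 * E / lambda^2
= 9.8696 * 210000.0 / 184^2
= 9.8696 * 210000.0 / 33856
= 61.2186 MPa

61.2186 MPa


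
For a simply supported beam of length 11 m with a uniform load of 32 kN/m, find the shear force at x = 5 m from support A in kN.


R_A = w * L / 2 = 32 * 11 / 2 = 176.0 kN
V(x) = R_A - w * x = 176.0 - 32 * 5
= 16.0 kN

16.0 kN


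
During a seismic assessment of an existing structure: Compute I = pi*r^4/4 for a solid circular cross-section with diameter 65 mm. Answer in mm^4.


r = d / 2 = 65 / 2 = 32.5 mm
I = pi * r^4 / 4 = pi * 32.5^4 / 4
= 876240.51 mm^4

876240.51 mm^4


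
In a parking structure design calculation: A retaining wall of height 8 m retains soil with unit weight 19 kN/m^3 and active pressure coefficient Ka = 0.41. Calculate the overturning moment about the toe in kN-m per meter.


Pa = 0.5 * Ka * gamma * H^2
= 0.5 * 0.41 * 19 * 8^2
= 249.28 kN/m
Arm = H / 3 = 8 / 3 = 2.6667 m
Mo = Pa * arm = Pa * H / 3 = 249.28 * 8 / 3 = 664.7467 kN-m/m

664.7467 kN-m/m


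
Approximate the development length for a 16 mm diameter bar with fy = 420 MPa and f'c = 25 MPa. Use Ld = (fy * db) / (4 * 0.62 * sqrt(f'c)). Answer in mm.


Ld = (fy * db) / (4 * 0.62 * sqrt(f'c))
= (420 * 16) / (4 * 0.62 * sqrt(25))
= 6720 / 12.4
= 541.94 mm

541.94 mm


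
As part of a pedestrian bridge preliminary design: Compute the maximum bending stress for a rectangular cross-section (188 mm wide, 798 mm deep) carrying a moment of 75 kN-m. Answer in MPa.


I = b * h^3 / 12 = 188 * 798^3 / 12 = 7961323608.0 mm^4
y = h / 2 = 798 / 2 = 399.0 mm
M = 75 kN-m = 75000000.0 N-mm
sigma = M * y / I = 75000000.0 * 399.0 / 7961323608.0
= 3.76 MPa

3.76 MPa


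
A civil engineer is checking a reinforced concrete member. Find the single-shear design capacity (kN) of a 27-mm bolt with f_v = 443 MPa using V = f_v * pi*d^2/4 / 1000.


A = pi * d^2 / 4 = pi * 27^2 / 4 = 572.5553 mm^2
V = f_v * A / 1000 = 443 * 572.5553 / 1000
= 253.642 kN

253.642 kN


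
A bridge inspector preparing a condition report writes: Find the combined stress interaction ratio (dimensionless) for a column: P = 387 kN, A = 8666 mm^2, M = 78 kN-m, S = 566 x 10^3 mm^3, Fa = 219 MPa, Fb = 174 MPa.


f_a = P / A = 387000.0 / 8666 = 44.6573 MPa
f_b = M / S = 78000000.0 / 566000.0 = 137.8092 MPa
Ratio = f_a / Fa + f_b / Fb
= 44.6573 / 219 + 137.8092 / 174
= 0.9959 (dimensionless)

0.9959 (dimensionless)


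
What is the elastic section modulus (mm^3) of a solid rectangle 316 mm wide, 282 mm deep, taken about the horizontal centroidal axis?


S = b * h^2 / 6
= 316 * 282^2 / 6
= 316 * 79524 / 6
= 4188264.0 mm^3

4188264.0 mm^3


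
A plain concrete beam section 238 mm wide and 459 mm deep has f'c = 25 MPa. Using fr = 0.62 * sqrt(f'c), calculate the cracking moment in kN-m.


fr = 0.62 * sqrt(25) = 0.62 * 5.0 = 3.1 MPa
I = 238 * 459^3 / 12 = 1917934483.5 mm^4
y_t = 229.5 mm
M_cr = fr * I / y_t = 3.1 * 1917934483.5 / 229.5 N-mm
= 25.9067 kN-m

25.9067 kN-m


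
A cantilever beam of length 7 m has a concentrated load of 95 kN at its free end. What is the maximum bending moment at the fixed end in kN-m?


For a cantilever with a point load at the free end:
M_max = P * L = 95 * 7 = 665 kN-m

665 kN-m


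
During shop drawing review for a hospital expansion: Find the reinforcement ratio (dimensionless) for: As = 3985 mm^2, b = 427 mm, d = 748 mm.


rho = As / (b * d)
= 3985 / (427 * 748)
= 3985 / 319396
= 0.012477 (dimensionless)

0.012477 (dimensionless)


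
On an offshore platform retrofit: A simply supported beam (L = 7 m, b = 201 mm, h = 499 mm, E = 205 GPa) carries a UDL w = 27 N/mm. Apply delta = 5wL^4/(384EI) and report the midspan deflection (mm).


I = 201 * 499^3 / 12 = 2081212608.25 mm^4
L = 7000.0 mm, w = 27 N/mm, E = 205000.0 MPa
delta = 5 * w * L^4 / (384 * E * I)
= 5 * 27 * 7000.0^4 / (384 * 205000.0 * 2081212608.25)
= 1.9784 mm

1.9784 mm


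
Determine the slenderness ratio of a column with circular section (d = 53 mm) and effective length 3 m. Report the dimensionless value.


Radius of gyration r = d / 4 = 53 / 4 = 13.25 mm
L_eff = 3000.0 mm
Slenderness ratio = L / r = 3000.0 / 13.25 = 226.42 (dimensionless)

226.42 (dimensionless)


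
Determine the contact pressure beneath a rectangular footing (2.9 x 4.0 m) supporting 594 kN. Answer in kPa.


A = 2.9 * 4.0 = 11.6 m^2
q = P / A = 594 / 11.6
= 51.2069 kPa

51.2069 kPa


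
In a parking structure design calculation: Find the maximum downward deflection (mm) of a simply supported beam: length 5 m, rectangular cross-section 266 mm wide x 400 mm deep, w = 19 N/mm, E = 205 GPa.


I = 266 * 400^3 / 12 = 1418666666.67 mm^4
L = 5000.0 mm, w = 19 N/mm, E = 205000.0 MPa
delta = 5 * w * L^4 / (384 * E * I)
= 5 * 19 * 5000.0^4 / (384 * 205000.0 * 1418666666.67)
= 0.5317 mm

0.5317 mm


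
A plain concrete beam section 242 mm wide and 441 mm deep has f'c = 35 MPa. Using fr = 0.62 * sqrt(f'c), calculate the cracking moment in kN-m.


fr = 0.62 * sqrt(35) = 0.62 * 5.9161 = 3.668 MPa
I = 242 * 441^3 / 12 = 1729616773.5 mm^4
y_t = 220.5 mm
M_cr = fr * I / y_t = 3.668 * 1729616773.5 / 220.5 N-mm
= 28.7718 kN-m

28.7718 kN-m


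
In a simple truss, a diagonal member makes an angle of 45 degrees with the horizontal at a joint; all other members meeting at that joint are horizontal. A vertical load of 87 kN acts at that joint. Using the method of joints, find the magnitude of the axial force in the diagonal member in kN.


At the joint, only the diagonal has a vertical component, so vertical equilibrium gives:
F * sin(45) = 87
F = 87 / sin(45)
= 87 / 0.707107
= 123.04 kN

123.04 kN


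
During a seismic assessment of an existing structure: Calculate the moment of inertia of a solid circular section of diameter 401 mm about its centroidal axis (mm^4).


r = d / 2 = 401 / 2 = 200.5 mm
I = pi * r^4 / 4 = pi * 200.5^4 / 4
= 1269250634.53 mm^4

1269250634.53 mm^4


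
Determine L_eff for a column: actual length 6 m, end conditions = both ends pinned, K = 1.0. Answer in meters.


L_eff = K * L
= 1.0 * 6
= 6.0 m

6.0 m


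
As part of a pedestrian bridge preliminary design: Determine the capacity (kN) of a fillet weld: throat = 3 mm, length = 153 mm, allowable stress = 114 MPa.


Strength = throat * length * allowable stress
= 3 * 153 * 114 N
= 52326 N
= 52.33 kN

52.33 kN


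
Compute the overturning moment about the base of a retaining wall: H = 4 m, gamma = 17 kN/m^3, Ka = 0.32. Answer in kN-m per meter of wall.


Pa = 0.5 * Ka * gamma * H^2
= 0.5 * 0.32 * 17 * 4^2
= 43.52 kN/m
Arm = H / 3 = 4 / 3 = 1.3333 m
Mo = Pa * arm = Pa * H / 3 = 43.52 * 4 / 3 = 58.0267 kN-m/m

58.0267 kN-m/m


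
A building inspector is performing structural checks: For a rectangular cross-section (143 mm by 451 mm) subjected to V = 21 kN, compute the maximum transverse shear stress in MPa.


A = b * h = 143 * 451 = 64493 mm^2
V = 21 kN = 21000.0 N
tau_max = 1.5 * V / A = 1.5 * 21000.0 / 64493
= 0.4884 MPa

0.4884 MPa


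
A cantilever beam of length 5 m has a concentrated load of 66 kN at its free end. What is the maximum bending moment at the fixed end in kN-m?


For a cantilever with a point load at the free end:
M_max = P * L = 66 * 5 = 330 kN-m

330 kN-m


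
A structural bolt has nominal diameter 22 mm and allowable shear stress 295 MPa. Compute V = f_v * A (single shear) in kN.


A = pi * d^2 / 4 = pi * 22^2 / 4 = 380.1327 mm^2
V = f_v * A / 1000 = 295 * 380.1327 / 1000
= 112.1391 kN

112.1391 kN


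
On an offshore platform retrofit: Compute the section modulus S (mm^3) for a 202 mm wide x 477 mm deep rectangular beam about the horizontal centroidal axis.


S = b * h^2 / 6
= 202 * 477^2 / 6
= 202 * 227529 / 6
= 7660143.0 mm^3

7660143.0 mm^3


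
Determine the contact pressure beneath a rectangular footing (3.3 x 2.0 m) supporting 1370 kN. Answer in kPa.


A = 3.3 * 2.0 = 6.6 m^2
q = P / A = 1370 / 6.6
= 207.5758 kPa

207.5758 kPa


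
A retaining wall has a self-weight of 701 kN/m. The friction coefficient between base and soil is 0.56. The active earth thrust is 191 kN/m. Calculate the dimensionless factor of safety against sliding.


Resisting force = mu * W = 0.56 * 701 = 392.56 kN/m
FOS = Resisting / Driving = 392.56 / 191
= 2.0553 (dimensionless)

2.0553 (dimensionless)


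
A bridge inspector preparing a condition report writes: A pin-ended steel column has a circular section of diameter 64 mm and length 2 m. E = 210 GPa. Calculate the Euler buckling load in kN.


I = pi * d^4 / 64 = 823549.66 mm^4
L = 2000.0 mm
P_cr = pi^2 * E * I / L^2
= 9.8696 * 210000.0 * 823549.66 / 2000.0^2
= 426725.74 N = 426.7257 kN

426.7257 kN


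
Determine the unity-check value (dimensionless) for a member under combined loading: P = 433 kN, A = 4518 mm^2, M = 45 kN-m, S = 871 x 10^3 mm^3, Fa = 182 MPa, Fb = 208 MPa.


f_a = P / A = 433000.0 / 4518 = 95.8389 MPa
f_b = M / S = 45000000.0 / 871000.0 = 51.6648 MPa
Ratio = f_a / Fa + f_b / Fb
= 95.8389 / 182 + 51.6648 / 208
= 0.775 (dimensionless)

0.775 (dimensionless)


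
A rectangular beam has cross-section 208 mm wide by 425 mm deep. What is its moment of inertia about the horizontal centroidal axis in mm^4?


I = b * h^3 / 12
= 208 * 425^3 / 12
= 208 * 76765625 / 12
= 1330604166.67 mm^4

1330604166.67 mm^4


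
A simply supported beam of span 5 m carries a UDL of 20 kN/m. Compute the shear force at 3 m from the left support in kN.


R_A = w * L / 2 = 20 * 5 / 2 = 50.0 kN
V(x) = R_A - w * x = 50.0 - 20 * 3
= -10.0 kN

-10.0 kN


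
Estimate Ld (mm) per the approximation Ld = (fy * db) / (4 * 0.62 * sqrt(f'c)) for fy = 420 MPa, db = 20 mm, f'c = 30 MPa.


Ld = (fy * db) / (4 * 0.62 * sqrt(f'c))
= (420 * 20) / (4 * 0.62 * sqrt(30))
= 8400 / 13.5835
= 618.4 mm

618.4 mm


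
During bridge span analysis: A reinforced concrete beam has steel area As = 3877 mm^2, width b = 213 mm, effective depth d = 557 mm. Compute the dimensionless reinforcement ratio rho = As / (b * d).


rho = As / (b * d)
= 3877 / (213 * 557)
= 3877 / 118641
= 0.032678 (dimensionless)

0.032678 (dimensionless)


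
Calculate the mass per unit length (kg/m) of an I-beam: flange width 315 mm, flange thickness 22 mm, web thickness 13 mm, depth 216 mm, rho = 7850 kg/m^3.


A_flanges = 2 * 315 * 22 = 13860 mm^2
A_web = (216 - 2 * 22) * 13 = 2236 mm^2
A_total = 13860 + 2236 = 16096 mm^2 = 0.016096 m^2
Weight = rho * A = 7850 * 0.016096 = 126.3536 kg/m

126.3536 kg/m


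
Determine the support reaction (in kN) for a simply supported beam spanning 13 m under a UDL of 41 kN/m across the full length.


Total load = w * L = 41 * 13 = 533 kN
By symmetry, each reaction R = total / 2 = 533 / 2 = 266.5 kN

266.5 kN


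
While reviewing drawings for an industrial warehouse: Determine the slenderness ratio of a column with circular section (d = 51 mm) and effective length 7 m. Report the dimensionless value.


Radius of gyration r = d / 4 = 51 / 4 = 12.75 mm
L_eff = 7000.0 mm
Slenderness ratio = L / r = 7000.0 / 12.75 = 549.02 (dimensionless)

549.02 (dimensionless)


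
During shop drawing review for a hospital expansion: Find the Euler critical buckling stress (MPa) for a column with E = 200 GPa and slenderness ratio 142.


sigma_cr = pi^2 * E / lambda^2
= 9.8696 * 200000.0 / 142^2
= 9.8696 * 200000.0 / 20164
= 97.8933 MPa

97.8933 MPa


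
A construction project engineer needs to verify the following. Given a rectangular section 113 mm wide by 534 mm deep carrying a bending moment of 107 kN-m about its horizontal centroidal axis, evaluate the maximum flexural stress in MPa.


I = b * h^3 / 12 = 113 * 534^3 / 12 = 1433906946.0 mm^4
y = h / 2 = 534 / 2 = 267.0 mm
M = 107 kN-m = 107000000.0 N-mm
sigma = M * y / I = 107000000.0 * 267.0 / 1433906946.0
= 19.92 MPa

19.92 MPa


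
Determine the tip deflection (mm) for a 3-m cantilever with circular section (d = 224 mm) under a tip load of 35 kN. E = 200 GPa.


I = pi * d^4 / 64 = pi * 224^4 / 64 = 123583921.54 mm^4
L = 3000.0 mm, P = 35000.0 N, E = 200000.0 MPa
delta = P * L^3 / (3 * E * I)
= 35000.0 * 3000.0^3 / (3 * 200000.0 * 123583921.54)
= 12.7444 mm

12.7444 mm


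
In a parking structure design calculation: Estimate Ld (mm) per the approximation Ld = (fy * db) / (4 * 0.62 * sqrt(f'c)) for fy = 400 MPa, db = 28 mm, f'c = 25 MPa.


Ld = (fy * db) / (4 * 0.62 * sqrt(f'c))
= (400 * 28) / (4 * 0.62 * sqrt(25))
= 11200 / 12.4
= 903.23 mm

903.23 mm
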